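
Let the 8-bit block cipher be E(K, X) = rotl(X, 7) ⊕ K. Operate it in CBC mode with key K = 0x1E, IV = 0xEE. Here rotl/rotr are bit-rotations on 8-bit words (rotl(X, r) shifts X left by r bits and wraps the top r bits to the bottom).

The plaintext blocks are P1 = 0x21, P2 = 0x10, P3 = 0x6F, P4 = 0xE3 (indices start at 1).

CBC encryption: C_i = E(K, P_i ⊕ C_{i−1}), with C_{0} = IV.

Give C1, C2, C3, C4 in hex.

C1: P1 ⊕ 0xEE = 0xCF; E(K, 0xCF) = 0xF9.
C2: P2 ⊕ 0xF9 = 0xE9; E(K, 0xE9) = 0xEA.
C3: P3 ⊕ 0xEA = 0x85; E(K, 0x85) = 0xDC.
C4: P4 ⊕ 0xDC = 0x3F; E(K, 0x3F) = 0x81.

C1 = 0xF9, C2 = 0xEA, C3 = 0xDC, C4 = 0x81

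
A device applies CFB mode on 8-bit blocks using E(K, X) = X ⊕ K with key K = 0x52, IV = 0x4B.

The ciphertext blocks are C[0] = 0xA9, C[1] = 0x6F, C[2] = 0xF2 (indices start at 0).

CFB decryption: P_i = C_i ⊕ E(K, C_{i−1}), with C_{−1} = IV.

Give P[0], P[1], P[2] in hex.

P[0] = 0xB0, P[1] = 0x94, P[2] = 0xCF

P[0]: E(K, 0x4B) = 0x19; 0xA9 ⊕ 0x19 = 0xB0.
P[1]: E(K, 0xA9) = 0xFB; 0x6F ⊕ 0xFB = 0x94.
P[2]: E(K, 0x6F) = 0x3D; 0xF2 ⊕ 0x3D = 0xCF.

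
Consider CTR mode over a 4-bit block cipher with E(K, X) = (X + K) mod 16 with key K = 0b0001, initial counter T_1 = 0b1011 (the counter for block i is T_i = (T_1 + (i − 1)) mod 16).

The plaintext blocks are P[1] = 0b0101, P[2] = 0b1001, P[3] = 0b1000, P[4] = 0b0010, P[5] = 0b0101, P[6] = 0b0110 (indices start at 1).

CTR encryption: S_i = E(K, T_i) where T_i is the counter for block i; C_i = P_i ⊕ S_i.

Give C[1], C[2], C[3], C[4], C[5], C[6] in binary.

C[1]: T = 0b1011, S = E(K, T) = 0b1100; 0b0101 ⊕ 0b1100 = 0b1001.
C[2]: T = 0b1100, S = E(K, T) = 0b1101; 0b1001 ⊕ 0b1101 = 0b0100.
C[3]: T = 0b1101, S = E(K, T) = 0b1110; 0b1000 ⊕ 0b1110 = 0b0110.
C[4]: T = 0b1110, S = E(K, T) = 0b1111; 0b0010 ⊕ 0b1111 = 0b1101.
C[5]: T = 0b1111, S = E(K, T) = 0b0000; 0b0101 ⊕ 0b0000 = 0b0101.
C[6]: T = 0b0000, S = E(K, T) = 0b0001; 0b0110 ⊕ 0b0001 = 0b0111.

C[1] = 0b1001, C[2] = 0b0100, C[3] = 0b0110, C[4] = 0b1101, C[5] = 0b0101, C[6] = 0b0111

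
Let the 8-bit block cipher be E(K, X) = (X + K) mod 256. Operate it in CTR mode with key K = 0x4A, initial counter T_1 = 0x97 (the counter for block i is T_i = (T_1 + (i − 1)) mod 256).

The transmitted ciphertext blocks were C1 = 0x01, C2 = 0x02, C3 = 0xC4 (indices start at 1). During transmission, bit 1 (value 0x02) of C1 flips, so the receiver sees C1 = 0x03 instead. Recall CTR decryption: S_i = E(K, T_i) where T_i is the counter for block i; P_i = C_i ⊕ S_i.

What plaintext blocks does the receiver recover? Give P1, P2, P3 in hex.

P1 = 0xE2, P2 = 0xE0, P3 = 0x27

Only C1 changed, to 0x03. In CTR, a change in C_i flips the same bit in P_i only; the keystream is unaffected. Decrypting the received ciphertext:
P1: T = 0x97, S = E(K, T) = 0xE1; 0x03 ⊕ 0xE1 = 0xE2.
P2: T = 0x98, S = E(K, T) = 0xE2; 0x02 ⊕ 0xE2 = 0xE0.
P3: T = 0x99, S = E(K, T) = 0xE3; 0xC4 ⊕ 0xE3 = 0x27.
Blocks that differ from the original plaintext: P1.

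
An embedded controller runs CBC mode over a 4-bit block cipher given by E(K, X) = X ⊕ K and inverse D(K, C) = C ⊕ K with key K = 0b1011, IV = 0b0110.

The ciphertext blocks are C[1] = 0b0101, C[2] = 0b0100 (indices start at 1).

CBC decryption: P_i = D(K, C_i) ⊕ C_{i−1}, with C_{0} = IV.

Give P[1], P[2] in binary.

P[1]: D(K, 0b0101) = 0b1110; 0b1110 ⊕ 0b0110 = 0b1000.
P[2]: D(K, 0b0100) = 0b1111; 0b1111 ⊕ 0b0101 = 0b1010.

P[1] = 0b1000, P[2] = 0b1010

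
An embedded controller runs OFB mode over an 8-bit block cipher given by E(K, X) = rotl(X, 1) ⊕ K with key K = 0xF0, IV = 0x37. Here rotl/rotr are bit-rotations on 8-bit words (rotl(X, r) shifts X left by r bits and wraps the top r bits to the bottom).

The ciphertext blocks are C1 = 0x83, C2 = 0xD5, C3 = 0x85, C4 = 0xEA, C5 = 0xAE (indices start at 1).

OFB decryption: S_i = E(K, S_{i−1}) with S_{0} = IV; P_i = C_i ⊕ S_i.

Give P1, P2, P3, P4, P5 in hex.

P1 = 0x1D, P2 = 0x18, P3 = 0xEE, P4 = 0xCC, P5 = 0x12

P1: S = E(K, 0x37) = 0x9E; 0x83 ⊕ 0x9E = 0x1D.
P2: S = E(K, 0x9E) = 0xCD; 0xD5 ⊕ 0xCD = 0x18.
P3: S = E(K, 0xCD) = 0x6B; 0x85 ⊕ 0x6B = 0xEE.
P4: S = E(K, 0x6B) = 0x26; 0xEA ⊕ 0x26 = 0xCC.
P5: S = E(K, 0x26) = 0xBC; 0xAE ⊕ 0xBC = 0x12.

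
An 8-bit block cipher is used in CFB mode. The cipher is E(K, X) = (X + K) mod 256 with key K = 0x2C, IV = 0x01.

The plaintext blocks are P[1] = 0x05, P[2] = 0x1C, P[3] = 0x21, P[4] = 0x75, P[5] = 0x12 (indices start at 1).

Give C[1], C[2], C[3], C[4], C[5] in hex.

CFB encryption: C_i = P_i ⊕ E(K, C_{i−1}), with C_{0} = IV.
C[1]: E(K, 0x01) = 0x2D; 0x05 ⊕ 0x2D = 0x28.
C[2]: E(K, 0x28) = 0x54; 0x1C ⊕ 0x54 = 0x48.
C[3]: E(K, 0x48) = 0x74; 0x21 ⊕ 0x74 = 0x55.
C[4]: E(K, 0x55) = 0x81; 0x75 ⊕ 0x81 = 0xF4.
C[5]: E(K, 0xF4) = 0x20; 0x12 ⊕ 0x20 = 0x32.

C[1] = 0x28, C[2] = 0x48, C[3] = 0x55, C[4] = 0xF4, C[5] = 0x32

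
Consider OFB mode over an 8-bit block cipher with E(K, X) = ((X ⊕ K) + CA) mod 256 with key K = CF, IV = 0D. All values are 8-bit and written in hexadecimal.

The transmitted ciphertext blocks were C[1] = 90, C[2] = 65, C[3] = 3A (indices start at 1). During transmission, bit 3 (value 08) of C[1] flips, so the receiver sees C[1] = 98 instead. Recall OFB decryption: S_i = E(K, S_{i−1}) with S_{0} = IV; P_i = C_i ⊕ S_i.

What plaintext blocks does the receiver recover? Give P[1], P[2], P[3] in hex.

Only C[1] changed, to 98. In OFB, a change in C_i flips the same bit in P_i only; the keystream is unaffected. Decrypting the received ciphertext:
P[1]: S = E(K, 0D) = 8C; 98 ⊕ 8C = 14.
P[2]: S = E(K, 8C) = 0D; 65 ⊕ 0D = 68.
P[3]: S = E(K, 0D) = 8C; 3A ⊕ 8C = B6.
Blocks that differ from the original plaintext: P[1].

P[1] = 14, P[2] = 68, P[3] = B6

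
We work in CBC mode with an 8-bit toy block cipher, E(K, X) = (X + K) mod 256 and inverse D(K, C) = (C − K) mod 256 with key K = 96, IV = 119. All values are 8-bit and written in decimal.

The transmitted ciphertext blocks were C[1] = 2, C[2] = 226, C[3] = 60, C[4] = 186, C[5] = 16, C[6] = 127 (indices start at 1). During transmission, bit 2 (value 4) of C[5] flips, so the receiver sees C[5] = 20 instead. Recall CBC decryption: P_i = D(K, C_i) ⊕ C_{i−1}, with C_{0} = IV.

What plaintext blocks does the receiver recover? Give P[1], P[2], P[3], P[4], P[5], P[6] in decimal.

P[1] = 213, P[2] = 128, P[3] = 62, P[4] = 102, P[5] = 14, P[6] = 11

Only C[5] changed, to 20. In CBC, a change in C_i garbles P_i and flips the same bit in P_{i+1}. Decrypting the received ciphertext:
P[1]: D(K, 2) = 162; 162 ⊕ 119 = 213.
P[2]: D(K, 226) = 130; 130 ⊕ 2 = 128.
P[3]: D(K, 60) = 220; 220 ⊕ 226 = 62.
P[4]: D(K, 186) = 90; 90 ⊕ 60 = 102.
P[5]: D(K, 20) = 180; 180 ⊕ 186 = 14.
P[6]: D(K, 127) = 31; 31 ⊕ 20 = 11.
Blocks that differ from the original plaintext: P[5], P[6].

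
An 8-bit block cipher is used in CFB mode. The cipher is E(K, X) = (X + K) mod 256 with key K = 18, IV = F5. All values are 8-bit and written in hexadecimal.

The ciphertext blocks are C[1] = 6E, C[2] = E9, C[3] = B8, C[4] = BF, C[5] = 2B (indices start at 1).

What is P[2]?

CFB decryption: P_i = C_i ⊕ E(K, C_{i−1}), with C_{0} = IV.
P[2]: E(K, 6E) = 86; E9 ⊕ 86 = 6F.

P[2] = 6F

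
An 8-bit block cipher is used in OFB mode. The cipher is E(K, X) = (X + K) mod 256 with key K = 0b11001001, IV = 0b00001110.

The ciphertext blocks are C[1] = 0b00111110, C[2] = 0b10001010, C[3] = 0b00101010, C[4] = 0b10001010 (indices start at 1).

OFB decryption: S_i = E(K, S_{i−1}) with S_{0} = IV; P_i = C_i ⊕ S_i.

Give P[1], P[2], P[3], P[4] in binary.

P[1] = 0b11101001, P[2] = 0b00101010, P[3] = 0b01000011, P[4] = 0b10111000

P[1]: S = E(K, 0b00001110) = 0b11010111; 0b00111110 ⊕ 0b11010111 = 0b11101001.
P[2]: S = E(K, 0b11010111) = 0b10100000; 0b10001010 ⊕ 0b10100000 = 0b00101010.
P[3]: S = E(K, 0b10100000) = 0b01101001; 0b00101010 ⊕ 0b01101001 = 0b01000011.
P[4]: S = E(K, 0b01101001) = 0b00110010; 0b10001010 ⊕ 0b00110010 = 0b10111000.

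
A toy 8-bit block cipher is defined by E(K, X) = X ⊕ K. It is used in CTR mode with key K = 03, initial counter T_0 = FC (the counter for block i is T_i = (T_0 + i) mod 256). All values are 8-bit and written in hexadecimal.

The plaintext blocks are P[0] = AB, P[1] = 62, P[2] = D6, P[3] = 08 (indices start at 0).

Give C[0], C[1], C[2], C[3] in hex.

CTR encryption: S_i = E(K, T_i) where T_i is the counter for block i; C_i = P_i ⊕ S_i.
C[0]: T = FC, S = E(K, T) = FF; AB ⊕ FF = 54.
C[1]: T = FD, S = E(K, T) = FE; 62 ⊕ FE = 9C.
C[2]: T = FE, S = E(K, T) = FD; D6 ⊕ FD = 2B.
C[3]: T = FF, S = E(K, T) = FC; 08 ⊕ FC = F4.

C[0] = 54, C[1] = 9C, C[2] = 2B, C[3] = F4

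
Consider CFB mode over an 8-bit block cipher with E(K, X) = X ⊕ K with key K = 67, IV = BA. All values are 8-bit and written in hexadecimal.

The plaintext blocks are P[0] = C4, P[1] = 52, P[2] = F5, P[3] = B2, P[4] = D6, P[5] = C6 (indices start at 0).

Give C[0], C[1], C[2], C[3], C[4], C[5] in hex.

C[0] = 19, C[1] = 2C, C[2] = BE, C[3] = 6B, C[4] = DA, C[5] = 7B

CFB encryption: C_i = P_i ⊕ E(K, C_{i−1}), with C_{−1} = IV.
C[0]: E(K, BA) = DD; C4 ⊕ DD = 19.
C[1]: E(K, 19) = 7E; 52 ⊕ 7E = 2C.
C[2]: E(K, 2C) = 4B; F5 ⊕ 4B = BE.
C[3]: E(K, BE) = D9; B2 ⊕ D9 = 6B.
C[4]: E(K, 6B) = 0C; D6 ⊕ 0C = DA.
C[5]: E(K, DA) = BD; C6 ⊕ BD = 7B.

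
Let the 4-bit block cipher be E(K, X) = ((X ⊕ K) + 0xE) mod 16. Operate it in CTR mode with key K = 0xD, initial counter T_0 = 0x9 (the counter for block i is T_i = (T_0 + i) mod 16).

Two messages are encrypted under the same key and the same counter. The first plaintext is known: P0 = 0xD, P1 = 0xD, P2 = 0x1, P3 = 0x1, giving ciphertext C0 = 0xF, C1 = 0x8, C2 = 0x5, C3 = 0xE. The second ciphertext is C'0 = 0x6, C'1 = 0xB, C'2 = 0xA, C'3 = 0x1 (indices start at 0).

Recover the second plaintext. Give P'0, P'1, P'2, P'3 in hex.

In CTR with a reused counter, both messages share the same keystream S_i, so C_i ⊕ C'_i = P_i ⊕ P'_i and thus P'_i = P_i ⊕ C_i ⊕ C'_i.
P'0: 0xD ⊕ 0xF ⊕ 0x6 = 0x4.
P'1: 0xD ⊕ 0x8 ⊕ 0xB = 0xE.
P'2: 0x1 ⊕ 0x5 ⊕ 0xA = 0xE.
P'3: 0x1 ⊕ 0xE ⊕ 0x1 = 0xE.

P'0 = 0x4, P'1 = 0xE, P'2 = 0xE, P'3 = 0xE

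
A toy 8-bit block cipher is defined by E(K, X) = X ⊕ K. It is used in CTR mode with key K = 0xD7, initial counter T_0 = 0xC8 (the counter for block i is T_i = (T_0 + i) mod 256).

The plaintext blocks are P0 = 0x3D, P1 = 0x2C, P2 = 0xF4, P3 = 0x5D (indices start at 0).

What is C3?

C3 = 0x41

CTR encryption: S_i = E(K, T_i) where T_i is the counter for block i; C_i = P_i ⊕ S_i.
C0: T = 0xC8, S = E(K, T) = 0x1F; 0x3D ⊕ 0x1F = 0x22.
C1: T = 0xC9, S = E(K, T) = 0x1E; 0x2C ⊕ 0x1E = 0x32.
C2: T = 0xCA, S = E(K, T) = 0x1D; 0xF4 ⊕ 0x1D = 0xE9.
C3: T = 0xCB, S = E(K, T) = 0x1C; 0x5D ⊕ 0x1C = 0x41.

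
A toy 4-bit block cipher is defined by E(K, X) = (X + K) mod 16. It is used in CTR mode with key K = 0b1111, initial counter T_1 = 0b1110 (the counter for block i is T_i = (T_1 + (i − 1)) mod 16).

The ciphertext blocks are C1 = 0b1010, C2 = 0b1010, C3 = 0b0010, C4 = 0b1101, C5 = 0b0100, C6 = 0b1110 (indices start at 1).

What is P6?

P6 = 0b1100

CTR decryption: S_i = E(K, T_i) where T_i is the counter for block i; P_i = C_i ⊕ S_i.
P6: T = 0b0011, S = E(K, T) = 0b0010; 0b1110 ⊕ 0b0010 = 0b1100.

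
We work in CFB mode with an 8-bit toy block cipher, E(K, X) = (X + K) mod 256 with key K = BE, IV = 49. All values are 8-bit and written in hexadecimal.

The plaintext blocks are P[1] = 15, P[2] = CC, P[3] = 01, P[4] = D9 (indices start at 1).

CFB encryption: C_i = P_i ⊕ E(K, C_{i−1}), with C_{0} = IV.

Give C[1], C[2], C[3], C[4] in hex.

C[1] = 12, C[2] = 1C, C[3] = DB, C[4] = 40

C[1]: E(K, 49) = 07; 15 ⊕ 07 = 12.
C[2]: E(K, 12) = D0; CC ⊕ D0 = 1C.
C[3]: E(K, 1C) = DA; 01 ⊕ DA = DB.
C[4]: E(K, DB) = 99; D9 ⊕ 99 = 40.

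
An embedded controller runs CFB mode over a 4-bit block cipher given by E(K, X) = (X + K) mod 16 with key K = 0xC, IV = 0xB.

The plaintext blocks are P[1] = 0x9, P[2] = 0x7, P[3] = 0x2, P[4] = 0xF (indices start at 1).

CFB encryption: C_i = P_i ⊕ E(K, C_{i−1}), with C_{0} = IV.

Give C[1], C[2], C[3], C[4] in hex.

C[1] = 0xE, C[2] = 0xD, C[3] = 0xB, C[4] = 0x8

C[1]: E(K, 0xB) = 0x7; 0x9 ⊕ 0x7 = 0xE.
C[2]: E(K, 0xE) = 0xA; 0x7 ⊕ 0xA = 0xD.
C[3]: E(K, 0xD) = 0x9; 0x2 ⊕ 0x9 = 0xB.
C[4]: E(K, 0xB) = 0x7; 0xF ⊕ 0x7 = 0x8.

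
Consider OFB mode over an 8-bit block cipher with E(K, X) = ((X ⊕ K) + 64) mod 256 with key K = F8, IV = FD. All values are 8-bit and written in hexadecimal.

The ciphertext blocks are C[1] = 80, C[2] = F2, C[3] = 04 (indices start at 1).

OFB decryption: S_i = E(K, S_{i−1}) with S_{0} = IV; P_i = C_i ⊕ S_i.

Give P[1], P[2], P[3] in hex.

P[1]: S = E(K, FD) = 69; 80 ⊕ 69 = E9.
P[2]: S = E(K, 69) = F5; F2 ⊕ F5 = 07.
P[3]: S = E(K, F5) = 71; 04 ⊕ 71 = 75.

P[1] = E9, P[2] = 07, P[3] = 75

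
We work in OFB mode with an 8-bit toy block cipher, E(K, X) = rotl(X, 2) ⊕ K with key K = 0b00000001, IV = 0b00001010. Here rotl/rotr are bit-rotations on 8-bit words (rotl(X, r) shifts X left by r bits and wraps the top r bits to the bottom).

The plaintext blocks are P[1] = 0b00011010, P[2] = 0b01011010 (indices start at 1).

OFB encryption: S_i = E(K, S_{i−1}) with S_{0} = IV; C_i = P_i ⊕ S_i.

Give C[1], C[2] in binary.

C[1]: S = E(K, 0b00001010) = 0b00101001; 0b00011010 ⊕ 0b00101001 = 0b00110011.
C[2]: S = E(K, 0b00101001) = 0b10100101; 0b01011010 ⊕ 0b10100101 = 0b11111111.

C[1] = 0b00110011, C[2] = 0b11111111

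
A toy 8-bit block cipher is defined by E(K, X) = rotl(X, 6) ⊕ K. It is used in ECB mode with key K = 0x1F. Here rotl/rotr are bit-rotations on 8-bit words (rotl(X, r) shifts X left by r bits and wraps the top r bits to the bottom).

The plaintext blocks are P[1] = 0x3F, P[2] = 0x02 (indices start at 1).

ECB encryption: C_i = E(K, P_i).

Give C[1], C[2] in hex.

C[1]: E(K, 0x3F) = 0xD0.
C[2]: E(K, 0x02) = 0x9F.

C[1] = 0xD0, C[2] = 0x9F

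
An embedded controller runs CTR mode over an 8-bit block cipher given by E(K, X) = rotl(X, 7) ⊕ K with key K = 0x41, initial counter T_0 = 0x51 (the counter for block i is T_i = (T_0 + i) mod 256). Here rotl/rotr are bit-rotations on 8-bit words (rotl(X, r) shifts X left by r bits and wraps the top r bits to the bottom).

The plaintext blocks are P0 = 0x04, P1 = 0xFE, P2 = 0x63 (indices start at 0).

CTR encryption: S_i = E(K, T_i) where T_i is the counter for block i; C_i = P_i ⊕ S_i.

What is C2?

C0: T = 0x51, S = E(K, T) = 0xE9; 0x04 ⊕ 0xE9 = 0xED.
C1: T = 0x52, S = E(K, T) = 0x68; 0xFE ⊕ 0x68 = 0x96.
C2: T = 0x53, S = E(K, T) = 0xE8; 0x63 ⊕ 0xE8 = 0x8B.

C2 = 0x8B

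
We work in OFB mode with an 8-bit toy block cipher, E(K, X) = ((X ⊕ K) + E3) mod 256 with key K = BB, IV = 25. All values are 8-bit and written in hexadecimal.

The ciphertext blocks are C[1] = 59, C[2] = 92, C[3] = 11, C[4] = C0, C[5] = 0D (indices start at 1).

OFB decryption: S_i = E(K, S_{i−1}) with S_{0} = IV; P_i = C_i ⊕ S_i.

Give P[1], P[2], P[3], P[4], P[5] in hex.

P[1]: S = E(K, 25) = 81; 59 ⊕ 81 = D8.
P[2]: S = E(K, 81) = 1D; 92 ⊕ 1D = 8F.
P[3]: S = E(K, 1D) = 89; 11 ⊕ 89 = 98.
P[4]: S = E(K, 89) = 15; C0 ⊕ 15 = D5.
P[5]: S = E(K, 15) = 91; 0D ⊕ 91 = 9C.

P[1] = D8, P[2] = 8F, P[3] = 98, P[4] = D5, P[5] = 9C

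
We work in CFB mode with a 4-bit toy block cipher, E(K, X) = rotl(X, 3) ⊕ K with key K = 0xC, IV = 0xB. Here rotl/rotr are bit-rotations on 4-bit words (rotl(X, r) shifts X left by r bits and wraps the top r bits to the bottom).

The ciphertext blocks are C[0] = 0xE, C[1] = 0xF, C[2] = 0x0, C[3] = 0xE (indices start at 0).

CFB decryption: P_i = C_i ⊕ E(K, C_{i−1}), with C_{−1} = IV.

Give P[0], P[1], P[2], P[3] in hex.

P[0]: E(K, 0xB) = 0x1; 0xE ⊕ 0x1 = 0xF.
P[1]: E(K, 0xE) = 0xB; 0xF ⊕ 0xB = 0x4.
P[2]: E(K, 0xF) = 0x3; 0x0 ⊕ 0x3 = 0x3.
P[3]: E(K, 0x0) = 0xC; 0xE ⊕ 0xC = 0x2.

P[0] = 0xF, P[1] = 0x4, P[2] = 0x3, P[3] = 0x2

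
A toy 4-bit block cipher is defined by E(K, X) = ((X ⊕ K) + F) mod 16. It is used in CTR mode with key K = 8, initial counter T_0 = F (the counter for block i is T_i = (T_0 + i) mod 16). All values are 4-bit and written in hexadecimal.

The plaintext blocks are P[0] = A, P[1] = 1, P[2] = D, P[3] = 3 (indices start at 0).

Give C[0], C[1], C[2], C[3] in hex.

C[0] = C, C[1] = 6, C[2] = 5, C[3] = A

CTR encryption: S_i = E(K, T_i) where T_i is the counter for block i; C_i = P_i ⊕ S_i.
C[0]: T = F, S = E(K, T) = 6; A ⊕ 6 = C.
C[1]: T = 0, S = E(K, T) = 7; 1 ⊕ 7 = 6.
C[2]: T = 1, S = E(K, T) = 8; D ⊕ 8 = 5.
C[3]: T = 2, S = E(K, T) = 9; 3 ⊕ 9 = A.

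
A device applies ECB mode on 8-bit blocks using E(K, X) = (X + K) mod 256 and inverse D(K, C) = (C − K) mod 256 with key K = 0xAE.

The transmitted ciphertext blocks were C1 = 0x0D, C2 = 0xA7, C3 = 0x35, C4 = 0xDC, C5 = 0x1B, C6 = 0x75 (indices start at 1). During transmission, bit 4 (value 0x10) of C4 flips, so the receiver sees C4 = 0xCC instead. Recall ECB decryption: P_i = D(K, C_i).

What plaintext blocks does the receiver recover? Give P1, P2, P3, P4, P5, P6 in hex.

P1 = 0x5F, P2 = 0xF9, P3 = 0x87, P4 = 0x1E, P5 = 0x6D, P6 = 0xC7

Only C4 changed, to 0xCC. In ECB, a change in C_i affects only P_i. Decrypting the received ciphertext:
P1: D(K, 0x0D) = 0x5F.
P2: D(K, 0xA7) = 0xF9.
P3: D(K, 0x35) = 0x87.
P4: D(K, 0xCC) = 0x1E.
P5: D(K, 0x1B) = 0x6D.
P6: D(K, 0x75) = 0xC7.
Blocks that differ from the original plaintext: P4.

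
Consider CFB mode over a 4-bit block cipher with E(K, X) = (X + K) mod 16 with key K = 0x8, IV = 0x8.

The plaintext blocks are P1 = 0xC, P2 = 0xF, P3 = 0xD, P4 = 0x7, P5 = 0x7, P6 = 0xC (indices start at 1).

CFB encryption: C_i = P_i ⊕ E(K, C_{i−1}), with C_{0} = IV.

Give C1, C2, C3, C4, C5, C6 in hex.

C1 = 0xC, C2 = 0xB, C3 = 0xE, C4 = 0x1, C5 = 0xE, C6 = 0xA

C1: E(K, 0x8) = 0x0; 0xC ⊕ 0x0 = 0xC.
C2: E(K, 0xC) = 0x4; 0xF ⊕ 0x4 = 0xB.
C3: E(K, 0xB) = 0x3; 0xD ⊕ 0x3 = 0xE.
C4: E(K, 0xE) = 0x6; 0x7 ⊕ 0x6 = 0x1.
C5: E(K, 0x1) = 0x9; 0x7 ⊕ 0x9 = 0xE.
C6: E(K, 0xE) = 0x6; 0xC ⊕ 0x6 = 0xA.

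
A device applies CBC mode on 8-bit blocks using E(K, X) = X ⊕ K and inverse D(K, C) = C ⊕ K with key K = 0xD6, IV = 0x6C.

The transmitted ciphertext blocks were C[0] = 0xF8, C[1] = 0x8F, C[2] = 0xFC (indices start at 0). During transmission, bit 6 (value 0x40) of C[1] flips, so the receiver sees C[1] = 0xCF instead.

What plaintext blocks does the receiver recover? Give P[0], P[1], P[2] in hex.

P[0] = 0x42, P[1] = 0xE1, P[2] = 0xE5

CBC decryption: P_i = D(K, C_i) ⊕ C_{i−1}, with C_{−1} = IV.
Only C[1] changed, to 0xCF. In CBC, a change in C_i garbles P_i and flips the same bit in P_{i+1}. Decrypting the received ciphertext:
P[0]: D(K, 0xF8) = 0x2E; 0x2E ⊕ 0x6C = 0x42.
P[1]: D(K, 0xCF) = 0x19; 0x19 ⊕ 0xF8 = 0xE1.
P[2]: D(K, 0xFC) = 0x2A; 0x2A ⊕ 0xCF = 0xE5.
Blocks that differ from the original plaintext: P[1], P[2].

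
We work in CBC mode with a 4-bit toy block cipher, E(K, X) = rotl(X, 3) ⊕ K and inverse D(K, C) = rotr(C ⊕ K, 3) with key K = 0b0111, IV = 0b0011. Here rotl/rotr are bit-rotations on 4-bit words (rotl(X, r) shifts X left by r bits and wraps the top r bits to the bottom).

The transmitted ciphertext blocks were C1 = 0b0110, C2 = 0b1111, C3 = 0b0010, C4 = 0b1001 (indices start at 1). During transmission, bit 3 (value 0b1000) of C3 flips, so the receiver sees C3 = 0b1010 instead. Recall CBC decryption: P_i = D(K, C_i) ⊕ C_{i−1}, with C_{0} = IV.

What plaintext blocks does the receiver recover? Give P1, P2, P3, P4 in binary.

Only C3 changed, to 0b1010. In CBC, a change in C_i garbles P_i and flips the same bit in P_{i+1}. Decrypting the received ciphertext:
P1: D(K, 0b0110) = 0b0010; 0b0010 ⊕ 0b0011 = 0b0001.
P2: D(K, 0b1111) = 0b0001; 0b0001 ⊕ 0b0110 = 0b0111.
P3: D(K, 0b1010) = 0b1011; 0b1011 ⊕ 0b1111 = 0b0100.
P4: D(K, 0b1001) = 0b1101; 0b1101 ⊕ 0b1010 = 0b0111.
Blocks that differ from the original plaintext: P3, P4.

P1 = 0b0001, P2 = 0b0111, P3 = 0b0100, P4 = 0b0111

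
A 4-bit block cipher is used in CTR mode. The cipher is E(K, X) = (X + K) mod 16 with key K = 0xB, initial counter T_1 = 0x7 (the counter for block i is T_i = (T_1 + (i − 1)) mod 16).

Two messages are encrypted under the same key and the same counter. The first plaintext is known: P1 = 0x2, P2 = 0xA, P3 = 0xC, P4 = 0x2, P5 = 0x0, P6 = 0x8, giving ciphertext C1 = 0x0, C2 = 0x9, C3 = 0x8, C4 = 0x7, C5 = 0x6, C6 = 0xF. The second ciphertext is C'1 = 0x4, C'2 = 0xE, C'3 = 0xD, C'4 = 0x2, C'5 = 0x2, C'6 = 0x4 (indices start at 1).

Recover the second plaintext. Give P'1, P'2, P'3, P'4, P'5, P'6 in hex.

P'1 = 0x6, P'2 = 0xD, P'3 = 0x9, P'4 = 0x7, P'5 = 0x4, P'6 = 0x3

In CTR with a reused counter, both messages share the same keystream S_i, so C_i ⊕ C'_i = P_i ⊕ P'_i and thus P'_i = P_i ⊕ C_i ⊕ C'_i.
P'1: 0x2 ⊕ 0x0 ⊕ 0x4 = 0x6.
P'2: 0xA ⊕ 0x9 ⊕ 0xE = 0xD.
P'3: 0xC ⊕ 0x8 ⊕ 0xD = 0x9.
P'4: 0x2 ⊕ 0x7 ⊕ 0x2 = 0x7.
P'5: 0x0 ⊕ 0x6 ⊕ 0x2 = 0x4.
P'6: 0x8 ⊕ 0xF ⊕ 0x4 = 0x3.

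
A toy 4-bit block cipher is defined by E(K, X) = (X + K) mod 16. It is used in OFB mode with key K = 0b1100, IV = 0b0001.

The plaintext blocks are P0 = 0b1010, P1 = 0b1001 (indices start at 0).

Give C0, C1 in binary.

OFB encryption: S_i = E(K, S_{i−1}) with S_{−1} = IV; C_i = P_i ⊕ S_i.
C0: S = E(K, 0b0001) = 0b1101; 0b1010 ⊕ 0b1101 = 0b0111.
C1: S = E(K, 0b1101) = 0b1001; 0b1001 ⊕ 0b1001 = 0b0000.

C0 = 0b0111, C1 = 0b0000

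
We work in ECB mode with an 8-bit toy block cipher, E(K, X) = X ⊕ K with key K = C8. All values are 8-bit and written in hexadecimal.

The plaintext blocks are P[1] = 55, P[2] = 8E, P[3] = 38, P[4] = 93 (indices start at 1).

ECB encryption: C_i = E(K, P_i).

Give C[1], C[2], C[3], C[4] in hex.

C[1]: E(K, 55) = 9D.
C[2]: E(K, 8E) = 46.
C[3]: E(K, 38) = F0.
C[4]: E(K, 93) = 5B.

C[1] = 9D, C[2] = 46, C[3] = F0, C[4] = 5B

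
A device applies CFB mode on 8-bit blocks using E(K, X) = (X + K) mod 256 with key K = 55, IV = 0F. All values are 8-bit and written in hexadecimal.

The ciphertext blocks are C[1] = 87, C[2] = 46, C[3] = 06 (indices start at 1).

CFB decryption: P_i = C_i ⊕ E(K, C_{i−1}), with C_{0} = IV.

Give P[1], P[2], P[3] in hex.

P[1]: E(K, 0F) = 64; 87 ⊕ 64 = E3.
P[2]: E(K, 87) = DC; 46 ⊕ DC = 9A.
P[3]: E(K, 46) = 9B; 06 ⊕ 9B = 9D.

P[1] = E3, P[2] = 9A, P[3] = 9D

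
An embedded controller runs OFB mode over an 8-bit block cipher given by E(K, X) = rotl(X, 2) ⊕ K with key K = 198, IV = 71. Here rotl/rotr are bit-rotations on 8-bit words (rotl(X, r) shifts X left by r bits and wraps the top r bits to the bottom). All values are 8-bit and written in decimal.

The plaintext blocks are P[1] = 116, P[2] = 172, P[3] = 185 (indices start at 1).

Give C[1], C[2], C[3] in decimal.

OFB encryption: S_i = E(K, S_{i−1}) with S_{0} = IV; C_i = P_i ⊕ S_i.
C[1]: S = E(K, 71) = 219; 116 ⊕ 219 = 175.
C[2]: S = E(K, 219) = 169; 172 ⊕ 169 = 5.
C[3]: S = E(K, 169) = 96; 185 ⊕ 96 = 217.

C[1] = 175, C[2] = 5, C[3] = 217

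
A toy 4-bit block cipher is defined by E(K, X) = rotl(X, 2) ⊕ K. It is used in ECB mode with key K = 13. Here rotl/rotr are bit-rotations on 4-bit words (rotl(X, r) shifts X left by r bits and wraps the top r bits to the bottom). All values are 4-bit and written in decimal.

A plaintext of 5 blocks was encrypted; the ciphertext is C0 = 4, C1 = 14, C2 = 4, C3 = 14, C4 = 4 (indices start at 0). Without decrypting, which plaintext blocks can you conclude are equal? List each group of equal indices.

ECB encrypts each block independently with the same key, so equal ciphertext blocks imply equal plaintext blocks.
C0 = C2 = C4 = 4, so P0 = P2 = P4.
C1 = C3 = 14, so P1 = P3.

P0 = P2 = P4; P1 = P3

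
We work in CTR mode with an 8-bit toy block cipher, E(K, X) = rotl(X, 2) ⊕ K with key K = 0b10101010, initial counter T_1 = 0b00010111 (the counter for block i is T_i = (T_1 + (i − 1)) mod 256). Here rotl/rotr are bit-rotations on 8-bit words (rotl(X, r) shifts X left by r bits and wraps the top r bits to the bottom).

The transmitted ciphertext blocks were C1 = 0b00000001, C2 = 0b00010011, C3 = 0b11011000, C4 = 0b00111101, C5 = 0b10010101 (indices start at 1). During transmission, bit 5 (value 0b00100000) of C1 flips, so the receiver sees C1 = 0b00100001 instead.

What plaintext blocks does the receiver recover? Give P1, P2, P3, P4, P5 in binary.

P1 = 0b11010111, P2 = 0b11011001, P3 = 0b00010110, P4 = 0b11111111, P5 = 0b01010011

CTR decryption: S_i = E(K, T_i) where T_i is the counter for block i; P_i = C_i ⊕ S_i.
Only C1 changed, to 0b00100001. In CTR, a change in C_i flips the same bit in P_i only; the keystream is unaffected. Decrypting the received ciphertext:
P1: T = 0b00010111, S = E(K, T) = 0b11110110; 0b00100001 ⊕ 0b11110110 = 0b11010111.
P2: T = 0b00011000, S = E(K, T) = 0b11001010; 0b00010011 ⊕ 0b11001010 = 0b11011001.
P3: T = 0b00011001, S = E(K, T) = 0b11001110; 0b11011000 ⊕ 0b11001110 = 0b00010110.
P4: T = 0b00011010, S = E(K, T) = 0b11000010; 0b00111101 ⊕ 0b11000010 = 0b11111111.
P5: T = 0b00011011, S = E(K, T) = 0b11000110; 0b10010101 ⊕ 0b11000110 = 0b01010011.
Blocks that differ from the original plaintext: P1.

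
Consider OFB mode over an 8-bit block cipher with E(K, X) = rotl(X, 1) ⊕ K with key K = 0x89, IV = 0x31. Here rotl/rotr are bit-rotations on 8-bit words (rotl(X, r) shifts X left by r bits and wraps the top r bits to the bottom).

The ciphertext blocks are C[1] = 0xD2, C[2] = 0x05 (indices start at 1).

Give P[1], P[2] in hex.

P[1] = 0x39, P[2] = 0x5B

OFB decryption: S_i = E(K, S_{i−1}) with S_{0} = IV; P_i = C_i ⊕ S_i.
P[1]: S = E(K, 0x31) = 0xEB; 0xD2 ⊕ 0xEB = 0x39.
P[2]: S = E(K, 0xEB) = 0x5E; 0x05 ⊕ 0x5E = 0x5B.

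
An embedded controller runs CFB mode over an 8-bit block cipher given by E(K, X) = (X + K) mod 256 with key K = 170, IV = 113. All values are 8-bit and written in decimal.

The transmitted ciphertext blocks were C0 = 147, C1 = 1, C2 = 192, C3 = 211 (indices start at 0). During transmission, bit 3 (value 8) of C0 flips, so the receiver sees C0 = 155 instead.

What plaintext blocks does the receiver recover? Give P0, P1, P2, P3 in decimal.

CFB decryption: P_i = C_i ⊕ E(K, C_{i−1}), with C_{−1} = IV.
Only C0 changed, to 155. In CFB, a change in C_i flips the same bit in P_i and garbles P_{i+1}. Decrypting the received ciphertext:
P0: E(K, 113) = 27; 155 ⊕ 27 = 128.
P1: E(K, 155) = 69; 1 ⊕ 69 = 68.
P2: E(K, 1) = 171; 192 ⊕ 171 = 107.
P3: E(K, 192) = 106; 211 ⊕ 106 = 185.
Blocks that differ from the original plaintext: P0, P1.

P0 = 128, P1 = 68, P2 = 107, P3 = 185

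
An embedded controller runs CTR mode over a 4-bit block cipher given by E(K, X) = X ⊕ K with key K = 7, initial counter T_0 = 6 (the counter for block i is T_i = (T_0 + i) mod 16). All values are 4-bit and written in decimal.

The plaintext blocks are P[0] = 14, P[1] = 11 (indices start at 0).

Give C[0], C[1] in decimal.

CTR encryption: S_i = E(K, T_i) where T_i is the counter for block i; C_i = P_i ⊕ S_i.
C[0]: T = 6, S = E(K, T) = 1; 14 ⊕ 1 = 15.
C[1]: T = 7, S = E(K, T) = 0; 11 ⊕ 0 = 11.

C[0] = 15, C[1] = 11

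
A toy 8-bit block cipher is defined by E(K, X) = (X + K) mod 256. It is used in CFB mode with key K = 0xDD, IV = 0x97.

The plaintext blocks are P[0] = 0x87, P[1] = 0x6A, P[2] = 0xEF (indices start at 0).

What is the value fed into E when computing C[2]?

CFB encryption: C_i = P_i ⊕ E(K, C_{i−1}), with C_{−1} = IV.
C[0]: E(K, 0x97) = 0x74; 0x87 ⊕ 0x74 = 0xF3.
C[1]: E(K, 0xF3) = 0xD0; 0x6A ⊕ 0xD0 = 0xBA.
C[2]: E(K, 0xBA) = 0x97; 0xEF ⊕ 0x97 = 0x78.
So the input to E for block [2] is 0xBA.

0xBA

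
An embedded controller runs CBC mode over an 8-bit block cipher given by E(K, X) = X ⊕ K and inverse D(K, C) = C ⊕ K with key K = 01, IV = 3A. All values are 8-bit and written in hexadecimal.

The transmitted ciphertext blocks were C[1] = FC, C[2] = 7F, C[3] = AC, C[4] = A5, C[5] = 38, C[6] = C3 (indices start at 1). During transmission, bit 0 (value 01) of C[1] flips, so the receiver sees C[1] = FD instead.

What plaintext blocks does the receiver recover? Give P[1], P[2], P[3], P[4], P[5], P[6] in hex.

P[1] = C6, P[2] = 83, P[3] = D2, P[4] = 08, P[5] = 9C, P[6] = FA

CBC decryption: P_i = D(K, C_i) ⊕ C_{i−1}, with C_{0} = IV.
Only C[1] changed, to FD. In CBC, a change in C_i garbles P_i and flips the same bit in P_{i+1}. Decrypting the received ciphertext:
P[1]: D(K, FD) = FC; FC ⊕ 3A = C6.
P[2]: D(K, 7F) = 7E; 7E ⊕ FD = 83.
P[3]: D(K, AC) = AD; AD ⊕ 7F = D2.
P[4]: D(K, A5) = A4; A4 ⊕ AC = 08.
P[5]: D(K, 38) = 39; 39 ⊕ A5 = 9C.
P[6]: D(K, C3) = C2; C2 ⊕ 38 = FA.
Blocks that differ from the original plaintext: P[1], P[2].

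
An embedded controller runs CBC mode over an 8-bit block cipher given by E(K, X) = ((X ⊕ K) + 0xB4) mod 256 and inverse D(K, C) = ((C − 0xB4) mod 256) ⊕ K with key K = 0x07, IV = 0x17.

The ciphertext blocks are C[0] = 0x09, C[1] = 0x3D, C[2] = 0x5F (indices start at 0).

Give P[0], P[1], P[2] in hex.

P[0] = 0x45, P[1] = 0x87, P[2] = 0x91

CBC decryption: P_i = D(K, C_i) ⊕ C_{i−1}, with C_{−1} = IV.
P[0]: D(K, 0x09) = 0x52; 0x52 ⊕ 0x17 = 0x45.
P[1]: D(K, 0x3D) = 0x8E; 0x8E ⊕ 0x09 = 0x87.
P[2]: D(K, 0x5F) = 0xAC; 0xAC ⊕ 0x3D = 0x91.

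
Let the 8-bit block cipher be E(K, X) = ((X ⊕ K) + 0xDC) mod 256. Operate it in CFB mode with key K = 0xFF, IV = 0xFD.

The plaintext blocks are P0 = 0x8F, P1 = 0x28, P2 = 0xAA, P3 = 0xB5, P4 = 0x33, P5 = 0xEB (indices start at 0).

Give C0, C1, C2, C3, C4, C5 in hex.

CFB encryption: C_i = P_i ⊕ E(K, C_{i−1}), with C_{−1} = IV.
C0: E(K, 0xFD) = 0xDE; 0x8F ⊕ 0xDE = 0x51.
C1: E(K, 0x51) = 0x8A; 0x28 ⊕ 0x8A = 0xA2.
C2: E(K, 0xA2) = 0x39; 0xAA ⊕ 0x39 = 0x93.
C3: E(K, 0x93) = 0x48; 0xB5 ⊕ 0x48 = 0xFD.
C4: E(K, 0xFD) = 0xDE; 0x33 ⊕ 0xDE = 0xED.
C5: E(K, 0xED) = 0xEE; 0xEB ⊕ 0xEE = 0x05.

C0 = 0x51, C1 = 0xA2, C2 = 0x93, C3 = 0xFD, C4 = 0xED, C5 = 0x05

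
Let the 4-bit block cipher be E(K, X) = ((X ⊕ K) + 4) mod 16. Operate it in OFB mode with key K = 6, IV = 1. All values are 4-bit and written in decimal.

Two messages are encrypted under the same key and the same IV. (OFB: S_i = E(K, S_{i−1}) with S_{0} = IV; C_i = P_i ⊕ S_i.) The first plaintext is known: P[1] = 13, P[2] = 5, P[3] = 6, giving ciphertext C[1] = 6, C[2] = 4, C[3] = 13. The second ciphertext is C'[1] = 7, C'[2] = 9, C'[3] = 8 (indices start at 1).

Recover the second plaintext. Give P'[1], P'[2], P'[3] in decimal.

P'[1] = 12, P'[2] = 8, P'[3] = 3

In OFB with a reused IV, both messages share the same keystream S_i, so C_i ⊕ C'_i = P_i ⊕ P'_i and thus P'_i = P_i ⊕ C_i ⊕ C'_i.
P'[1]: 13 ⊕ 6 ⊕ 7 = 12.
P'[2]: 5 ⊕ 4 ⊕ 9 = 8.
P'[3]: 6 ⊕ 13 ⊕ 8 = 3.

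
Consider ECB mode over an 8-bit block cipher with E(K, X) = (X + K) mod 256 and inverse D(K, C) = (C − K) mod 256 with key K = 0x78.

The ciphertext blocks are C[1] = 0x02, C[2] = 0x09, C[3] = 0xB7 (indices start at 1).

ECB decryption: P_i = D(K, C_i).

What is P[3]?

P[3] = 0x3F

P[3]: D(K, 0xB7) = 0x3F.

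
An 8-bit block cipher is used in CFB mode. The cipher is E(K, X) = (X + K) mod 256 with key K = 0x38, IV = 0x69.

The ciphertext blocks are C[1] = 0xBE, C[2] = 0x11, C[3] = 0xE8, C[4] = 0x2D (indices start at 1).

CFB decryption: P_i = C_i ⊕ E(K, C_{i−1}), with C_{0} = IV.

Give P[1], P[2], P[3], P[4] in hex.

P[1]: E(K, 0x69) = 0xA1; 0xBE ⊕ 0xA1 = 0x1F.
P[2]: E(K, 0xBE) = 0xF6; 0x11 ⊕ 0xF6 = 0xE7.
P[3]: E(K, 0x11) = 0x49; 0xE8 ⊕ 0x49 = 0xA1.
P[4]: E(K, 0xE8) = 0x20; 0x2D ⊕ 0x20 = 0x0D.

P[1] = 0x1F, P[2] = 0xE7, P[3] = 0xA1, P[4] = 0x0D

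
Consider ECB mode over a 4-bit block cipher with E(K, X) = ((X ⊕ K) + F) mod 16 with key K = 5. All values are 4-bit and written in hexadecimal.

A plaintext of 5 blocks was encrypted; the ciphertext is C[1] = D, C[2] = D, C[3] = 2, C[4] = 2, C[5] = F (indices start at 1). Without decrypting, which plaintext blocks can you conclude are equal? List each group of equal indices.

P[1] = P[2]; P[3] = P[4]

ECB encrypts each block independently with the same key, so equal ciphertext blocks imply equal plaintext blocks.
C[1] = C[2] = D, so P[1] = P[2].
C[3] = C[4] = 2, so P[3] = P[4].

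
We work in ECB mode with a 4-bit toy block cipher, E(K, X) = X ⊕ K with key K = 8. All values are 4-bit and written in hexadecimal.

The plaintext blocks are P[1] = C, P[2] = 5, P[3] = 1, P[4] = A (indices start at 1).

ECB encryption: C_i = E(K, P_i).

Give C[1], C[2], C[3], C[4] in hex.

C[1]: E(K, C) = 4.
C[2]: E(K, 5) = D.
C[3]: E(K, 1) = 9.
C[4]: E(K, A) = 2.

C[1] = 4, C[2] = D, C[3] = 9, C[4] = 2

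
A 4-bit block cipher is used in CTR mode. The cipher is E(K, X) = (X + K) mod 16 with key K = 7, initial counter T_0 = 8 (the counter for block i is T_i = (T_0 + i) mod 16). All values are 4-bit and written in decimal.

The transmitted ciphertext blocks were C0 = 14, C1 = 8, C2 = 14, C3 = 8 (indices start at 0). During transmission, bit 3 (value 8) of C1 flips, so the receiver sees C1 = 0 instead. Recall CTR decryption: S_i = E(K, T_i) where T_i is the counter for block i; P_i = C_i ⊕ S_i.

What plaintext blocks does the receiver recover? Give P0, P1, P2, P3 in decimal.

P0 = 1, P1 = 0, P2 = 15, P3 = 10

Only C1 changed, to 0. In CTR, a change in C_i flips the same bit in P_i only; the keystream is unaffected. Decrypting the received ciphertext:
P0: T = 8, S = E(K, T) = 15; 14 ⊕ 15 = 1.
P1: T = 9, S = E(K, T) = 0; 0 ⊕ 0 = 0.
P2: T = 10, S = E(K, T) = 1; 14 ⊕ 1 = 15.
P3: T = 11, S = E(K, T) = 2; 8 ⊕ 2 = 10.
Blocks that differ from the original plaintext: P1.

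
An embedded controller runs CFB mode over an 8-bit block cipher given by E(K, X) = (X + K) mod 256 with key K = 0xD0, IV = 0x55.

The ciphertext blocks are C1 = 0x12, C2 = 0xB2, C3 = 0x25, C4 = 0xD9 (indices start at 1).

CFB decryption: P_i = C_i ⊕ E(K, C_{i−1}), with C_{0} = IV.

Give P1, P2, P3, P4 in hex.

P1 = 0x37, P2 = 0x50, P3 = 0xA7, P4 = 0x2C

P1: E(K, 0x55) = 0x25; 0x12 ⊕ 0x25 = 0x37.
P2: E(K, 0x12) = 0xE2; 0xB2 ⊕ 0xE2 = 0x50.
P3: E(K, 0xB2) = 0x82; 0x25 ⊕ 0x82 = 0xA7.
P4: E(K, 0x25) = 0xF5; 0xD9 ⊕ 0xF5 = 0x2C.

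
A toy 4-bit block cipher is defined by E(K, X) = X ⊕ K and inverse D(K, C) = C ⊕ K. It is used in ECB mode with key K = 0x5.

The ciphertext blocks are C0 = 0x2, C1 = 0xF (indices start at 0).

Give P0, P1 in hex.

ECB decryption: P_i = D(K, C_i).
P0: D(K, 0x2) = 0x7.
P1: D(K, 0xF) = 0xA.

P0 = 0x7, P1 = 0xA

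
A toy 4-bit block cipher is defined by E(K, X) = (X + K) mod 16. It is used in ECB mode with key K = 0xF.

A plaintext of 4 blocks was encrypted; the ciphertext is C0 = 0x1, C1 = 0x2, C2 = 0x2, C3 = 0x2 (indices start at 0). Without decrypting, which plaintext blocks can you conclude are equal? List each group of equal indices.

ECB encrypts each block independently with the same key, so equal ciphertext blocks imply equal plaintext blocks.
C1 = C2 = C3 = 0x2, so P1 = P2 = P3.

P1 = P2 = P3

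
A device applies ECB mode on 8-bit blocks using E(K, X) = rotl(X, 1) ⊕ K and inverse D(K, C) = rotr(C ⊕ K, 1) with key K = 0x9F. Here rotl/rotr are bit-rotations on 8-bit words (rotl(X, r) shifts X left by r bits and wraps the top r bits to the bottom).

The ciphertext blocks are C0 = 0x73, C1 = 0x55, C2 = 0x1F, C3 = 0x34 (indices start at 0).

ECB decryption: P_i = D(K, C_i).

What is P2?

P2: D(K, 0x1F) = 0x40.

P2 = 0x40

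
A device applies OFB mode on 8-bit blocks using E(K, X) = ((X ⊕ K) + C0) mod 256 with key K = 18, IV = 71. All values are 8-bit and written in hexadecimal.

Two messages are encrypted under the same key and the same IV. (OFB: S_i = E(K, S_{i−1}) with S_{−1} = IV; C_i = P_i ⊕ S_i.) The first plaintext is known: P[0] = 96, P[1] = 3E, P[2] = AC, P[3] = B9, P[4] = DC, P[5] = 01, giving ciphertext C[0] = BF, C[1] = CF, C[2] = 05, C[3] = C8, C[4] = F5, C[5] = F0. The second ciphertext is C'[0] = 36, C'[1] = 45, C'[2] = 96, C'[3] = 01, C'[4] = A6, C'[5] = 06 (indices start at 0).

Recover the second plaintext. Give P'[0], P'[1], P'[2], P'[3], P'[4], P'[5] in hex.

In OFB with a reused IV, both messages share the same keystream S_i, so C_i ⊕ C'_i = P_i ⊕ P'_i and thus P'_i = P_i ⊕ C_i ⊕ C'_i.
P'[0]: 96 ⊕ BF ⊕ 36 = 1F.
P'[1]: 3E ⊕ CF ⊕ 45 = B4.
P'[2]: AC ⊕ 05 ⊕ 96 = 3F.
P'[3]: B9 ⊕ C8 ⊕ 01 = 70.
P'[4]: DC ⊕ F5 ⊕ A6 = 8F.
P'[5]: 01 ⊕ F0 ⊕ 06 = F7.

P'[0] = 1F, P'[1] = B4, P'[2] = 3F, P'[3] = 70, P'[4] = 8F, P'[5] = F7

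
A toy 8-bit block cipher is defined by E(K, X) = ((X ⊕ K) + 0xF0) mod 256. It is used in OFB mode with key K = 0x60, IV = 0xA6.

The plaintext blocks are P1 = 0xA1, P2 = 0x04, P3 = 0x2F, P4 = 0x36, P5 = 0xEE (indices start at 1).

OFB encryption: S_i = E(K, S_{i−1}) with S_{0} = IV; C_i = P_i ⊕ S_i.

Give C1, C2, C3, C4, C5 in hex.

C1: S = E(K, 0xA6) = 0xB6; 0xA1 ⊕ 0xB6 = 0x17.
C2: S = E(K, 0xB6) = 0xC6; 0x04 ⊕ 0xC6 = 0xC2.
C3: S = E(K, 0xC6) = 0x96; 0x2F ⊕ 0x96 = 0xB9.
C4: S = E(K, 0x96) = 0xE6; 0x36 ⊕ 0xE6 = 0xD0.
C5: S = E(K, 0xE6) = 0x76; 0xEE ⊕ 0x76 = 0x98.

C1 = 0x17, C2 = 0xC2, C3 = 0xB9, C4 = 0xD0, C5 = 0x98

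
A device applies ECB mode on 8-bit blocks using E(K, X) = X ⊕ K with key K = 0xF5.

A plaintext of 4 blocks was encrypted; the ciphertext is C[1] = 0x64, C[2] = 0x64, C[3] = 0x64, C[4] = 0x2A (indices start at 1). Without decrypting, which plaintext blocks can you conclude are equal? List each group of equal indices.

P[1] = P[2] = P[3]

ECB encrypts each block independently with the same key, so equal ciphertext blocks imply equal plaintext blocks.
C[1] = C[2] = C[3] = 0x64, so P[1] = P[2] = P[3].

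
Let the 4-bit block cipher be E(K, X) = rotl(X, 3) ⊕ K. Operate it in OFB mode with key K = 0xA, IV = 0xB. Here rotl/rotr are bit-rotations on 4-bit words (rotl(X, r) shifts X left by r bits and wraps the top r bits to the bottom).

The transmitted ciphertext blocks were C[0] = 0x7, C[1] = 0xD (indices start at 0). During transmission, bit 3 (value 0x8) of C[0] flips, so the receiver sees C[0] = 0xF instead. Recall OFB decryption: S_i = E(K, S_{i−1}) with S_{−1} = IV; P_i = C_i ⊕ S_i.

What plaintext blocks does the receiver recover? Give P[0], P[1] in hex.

Only C[0] changed, to 0xF. In OFB, a change in C_i flips the same bit in P_i only; the keystream is unaffected. Decrypting the received ciphertext:
P[0]: S = E(K, 0xB) = 0x7; 0xF ⊕ 0x7 = 0x8.
P[1]: S = E(K, 0x7) = 0x1; 0xD ⊕ 0x1 = 0xC.
Blocks that differ from the original plaintext: P[0].

P[0] = 0x8, P[1] = 0xC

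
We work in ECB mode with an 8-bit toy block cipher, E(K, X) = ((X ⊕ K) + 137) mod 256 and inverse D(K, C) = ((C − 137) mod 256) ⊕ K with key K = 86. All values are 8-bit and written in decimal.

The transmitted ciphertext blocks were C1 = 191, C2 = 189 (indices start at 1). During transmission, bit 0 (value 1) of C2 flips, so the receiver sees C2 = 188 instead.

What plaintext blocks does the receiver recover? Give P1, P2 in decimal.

P1 = 96, P2 = 101

ECB decryption: P_i = D(K, C_i).
Only C2 changed, to 188. In ECB, a change in C_i affects only P_i. Decrypting the received ciphertext:
P1: D(K, 191) = 96.
P2: D(K, 188) = 101.
Blocks that differ from the original plaintext: P2.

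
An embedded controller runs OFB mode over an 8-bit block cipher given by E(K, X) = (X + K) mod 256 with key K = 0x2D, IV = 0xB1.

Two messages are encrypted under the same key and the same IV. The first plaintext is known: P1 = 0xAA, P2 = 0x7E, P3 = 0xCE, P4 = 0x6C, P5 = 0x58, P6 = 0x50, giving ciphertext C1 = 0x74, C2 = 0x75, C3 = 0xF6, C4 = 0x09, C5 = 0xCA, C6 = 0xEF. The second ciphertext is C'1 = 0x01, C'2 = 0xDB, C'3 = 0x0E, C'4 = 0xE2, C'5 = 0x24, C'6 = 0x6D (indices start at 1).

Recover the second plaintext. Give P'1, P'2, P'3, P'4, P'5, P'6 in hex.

P'1 = 0xDF, P'2 = 0xD0, P'3 = 0x36, P'4 = 0x87, P'5 = 0xB6, P'6 = 0xD2

In OFB with a reused IV, both messages share the same keystream S_i, so C_i ⊕ C'_i = P_i ⊕ P'_i and thus P'_i = P_i ⊕ C_i ⊕ C'_i.
P'1: 0xAA ⊕ 0x74 ⊕ 0x01 = 0xDF.
P'2: 0x7E ⊕ 0x75 ⊕ 0xDB = 0xD0.
P'3: 0xCE ⊕ 0xF6 ⊕ 0x0E = 0x36.
P'4: 0x6C ⊕ 0x09 ⊕ 0xE2 = 0x87.
P'5: 0x58 ⊕ 0xCA ⊕ 0x24 = 0xB6.
P'6: 0x50 ⊕ 0xEF ⊕ 0x6D = 0xD2.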